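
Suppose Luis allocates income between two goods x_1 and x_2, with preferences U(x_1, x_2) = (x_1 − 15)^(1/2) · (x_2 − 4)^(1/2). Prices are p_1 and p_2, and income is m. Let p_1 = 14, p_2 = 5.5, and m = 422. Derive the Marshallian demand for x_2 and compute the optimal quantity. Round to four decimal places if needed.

This is Cobb-Douglas in (x_1−15, x_2−4): tangency gives 0.5·p_2·(x_2−4) = 0.5·p_1·(x_1−15).
Substituting into the budget: x_1* = 15 + 0.5·(m − 15·p_1 − 4·p_2)/p_1, and x_2* = 4 + 0.5·(…)/p_2.
Discretionary income = 422 − 15·14 − 4·5.5 = 190; x_2* = 4 + 0.5·190/5.5 = 21.2727.

x_2* = 21.2727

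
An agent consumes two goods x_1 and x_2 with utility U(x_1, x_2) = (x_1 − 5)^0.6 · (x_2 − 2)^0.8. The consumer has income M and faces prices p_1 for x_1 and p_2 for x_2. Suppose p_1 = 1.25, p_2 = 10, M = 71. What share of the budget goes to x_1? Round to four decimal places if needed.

share on x_1 = 0.3581

Let x_1' = x_1−5, x_2' = x_2−2. MRS = (3/4)·x_2'/x_1' = p_1/p_2.
After buying the subsistence bundle (5, 2), a share 3/7 of the remaining income goes to x_1: x_1* = 5 + 3/7·(M − 5p_1 − 2p_2)/p_1.
Discretionary income = 71 − 5·1.25 − 2·10 = 44.75; x_1* = 5 + 3/7·44.75/1.25 = 20.3429; x_2* = 2 + 4/7·44.75/10 = 4.5571.
Expenditure on x_1: 1.25·20.3429 = 25.4286; share = 0.3581.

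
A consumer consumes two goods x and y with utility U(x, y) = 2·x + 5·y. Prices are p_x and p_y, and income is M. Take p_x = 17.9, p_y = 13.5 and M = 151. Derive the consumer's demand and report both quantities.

Numerically: x* = 0, y* = 11.1852.

x* = 0, y* = 11.1852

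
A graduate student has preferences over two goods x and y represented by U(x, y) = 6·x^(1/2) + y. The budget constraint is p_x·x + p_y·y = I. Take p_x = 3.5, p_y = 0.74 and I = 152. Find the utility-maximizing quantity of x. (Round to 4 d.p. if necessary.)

Set MRS = p_x/p_y: 3·x^(−1/2) = p_x/p_y.
Thus x* = (3·p_y/p_x)² — independent of I — with the rest of income spent on y.
Plugging in: x* = (3·0.74/3.5)² = 0.4023.

x* = 0.4023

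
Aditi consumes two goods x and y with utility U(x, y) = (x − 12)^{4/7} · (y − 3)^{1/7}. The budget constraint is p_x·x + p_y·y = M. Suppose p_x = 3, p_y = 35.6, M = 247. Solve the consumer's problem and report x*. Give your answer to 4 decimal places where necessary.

Let x' = x−12, y' = y−3. MRS = 4·y'/x' = p_x/p_y.
Substituting into the budget: x* = 12 + 0.8·(M − 12·p_x − 3·p_y)/p_x, and y* = 3 + 0.2·(…)/p_y.
Discretionary income = 247 − 12·3 − 3·35.6 = 104.2; x* = 12 + 0.8·104.2/3 = 39.7867.

x* = 39.7867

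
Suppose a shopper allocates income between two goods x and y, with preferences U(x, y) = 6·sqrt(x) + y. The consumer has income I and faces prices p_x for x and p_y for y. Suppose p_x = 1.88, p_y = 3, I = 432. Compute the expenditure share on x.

Utility is quasi-linear in y; the FOC for x is 3/√x = p_x/p_y.
Solve: √x = 3·p_y/p_x, so x*(p_x,p_y) = (3·p_y/p_x)², and y* = (I − p_x·x*)/p_y.
Plugging in: x* = (3·3/1.88)² = 22.9176, y* = 129.6383.
Expenditure on x: 1.88·22.9176 = 43.0851; share = 0.0997.

share on x = 0.0997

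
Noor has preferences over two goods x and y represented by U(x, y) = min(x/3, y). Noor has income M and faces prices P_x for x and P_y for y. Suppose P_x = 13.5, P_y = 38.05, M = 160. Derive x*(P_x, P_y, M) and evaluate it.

x* = 6.1108

Leontief preferences: the optimum is at the kink where x/3 = y/1, i.e. y = (1/3)·x.
Budget: P_x·x + P_y·(1/3)·x = M, so (3·P_x + P_y)·x = 3·M.
Demand: x*(P_x,P_y,M) = 3·M/(3·P_x + P_y), y* = M/(3·P_x + P_y).
Here 3·13.5 + 38.05 = 78.55, giving x* = 6.1108.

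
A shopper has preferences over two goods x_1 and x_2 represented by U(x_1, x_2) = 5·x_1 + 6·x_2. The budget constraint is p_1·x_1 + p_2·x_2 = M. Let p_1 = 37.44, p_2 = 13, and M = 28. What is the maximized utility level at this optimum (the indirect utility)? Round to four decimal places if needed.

V = 12.9231

x_2 gives more utility per dollar, so spend all income on x_2: x_2* = M/p_2, x_1* = 0.
Numerically: x_1* = 0, x_2* = 2.1538.
Utility at the optimum: U(0, 2.1538) = 12.9231.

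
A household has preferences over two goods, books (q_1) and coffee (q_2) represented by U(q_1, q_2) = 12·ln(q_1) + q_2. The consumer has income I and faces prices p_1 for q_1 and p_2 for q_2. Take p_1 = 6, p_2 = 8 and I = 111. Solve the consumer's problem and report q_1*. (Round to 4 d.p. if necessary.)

Set MRS = p_1/p_2: (12/q_1)/1 = p_1/p_2.
So q_1*(p_1,p_2) = 12·p_2/p_1, independent of income; and q_2* = (I − 12·p_2)/p_2.
At the given prices: q_1* = 12·8/6 = 16.

q_1* = 16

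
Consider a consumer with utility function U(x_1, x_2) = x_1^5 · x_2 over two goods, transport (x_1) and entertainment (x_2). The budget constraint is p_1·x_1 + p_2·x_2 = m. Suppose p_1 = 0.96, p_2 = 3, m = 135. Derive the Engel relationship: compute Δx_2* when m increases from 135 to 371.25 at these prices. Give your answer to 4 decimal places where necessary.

Demand: x_1*(p_1,p_2,m) = 5/6·m/p_1 and x_2* = 1/6·m/p_2.
At p_1=0.96, p_2=3, m=135: x_2* = 1/6·135/3 = 7.5.
At m' = 371.25: x_2* = 20.625. Change: 20.625 − 7.5 = 13.125.

Δx_2* = 13.125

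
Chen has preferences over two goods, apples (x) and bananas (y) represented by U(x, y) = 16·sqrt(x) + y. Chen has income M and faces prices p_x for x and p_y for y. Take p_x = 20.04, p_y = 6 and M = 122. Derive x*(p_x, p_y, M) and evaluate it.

MU_x = 8/√x, MU_y = 1. Tangency: 8/√x = p_x/p_y.
Solve: √x = 8·p_y/p_x, so x*(p_x,p_y) = (8·p_y/p_x)², and y* = (M − p_x·x*)/p_y.
Plugging in: x* = (8·6/20.04)² = 5.737.

x* = 5.737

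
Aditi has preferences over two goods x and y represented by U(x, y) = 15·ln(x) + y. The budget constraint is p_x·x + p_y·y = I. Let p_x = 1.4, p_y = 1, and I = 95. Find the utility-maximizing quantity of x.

At the given prices: x* = 15·1/1.4 = 10.7143.

x* = 10.7143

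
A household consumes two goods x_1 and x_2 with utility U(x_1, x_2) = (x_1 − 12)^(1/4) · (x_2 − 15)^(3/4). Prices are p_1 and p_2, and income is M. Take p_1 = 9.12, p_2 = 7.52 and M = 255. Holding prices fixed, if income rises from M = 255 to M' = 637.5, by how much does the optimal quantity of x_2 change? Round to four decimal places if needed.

After buying the subsistence bundle (12, 15), a share 0.25 of the remaining income goes to x_1: x_1* = 12 + 0.25·(M − 12p_1 − 15p_2)/p_1.
Discretionary income = 255 − 12·9.12 − 15·7.52 = 32.76; x_2* = 15 + 0.75·32.76/7.52 = 18.2673.
At M' = 637.5: x_2* = 56.4156. Change: 56.4156 − 18.2673 = 38.1483.

Δx_2* = 38.1483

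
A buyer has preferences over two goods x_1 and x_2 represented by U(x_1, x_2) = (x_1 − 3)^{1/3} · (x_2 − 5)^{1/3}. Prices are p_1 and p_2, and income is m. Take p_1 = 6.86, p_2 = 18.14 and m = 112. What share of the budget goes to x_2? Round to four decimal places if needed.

Let x_1' = x_1−3, x_2' = x_2−5. MRS = x_2'/x_1' = p_1/p_2.
After buying the subsistence bundle (3, 5), a share 0.5 of the remaining income goes to x_1: x_1* = 3 + 0.5·(m − 3p_1 − 5p_2)/p_1.
Discretionary income = 112 − 3·6.86 − 5·18.14 = 0.72; x_1* = 3 + 0.5·0.72/6.86 = 3.0525; x_2* = 5 + 0.5·0.72/18.14 = 5.0198.
Expenditure on x_2: 18.14·5.0198 = 91.06; share = 0.813.

share on x_2 = 0.813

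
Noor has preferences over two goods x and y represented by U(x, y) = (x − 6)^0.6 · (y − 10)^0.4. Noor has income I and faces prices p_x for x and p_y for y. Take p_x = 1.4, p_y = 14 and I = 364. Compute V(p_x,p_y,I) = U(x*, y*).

V = 31.2777

After buying the subsistence bundle (6, 10), a share 0.6 of the remaining income goes to x: x* = 6 + 0.6·(I − 6p_x − 10p_y)/p_x.
Discretionary income = 364 − 6·1.4 − 10·14 = 215.6; x* = 6 + 0.6·215.6/1.4 = 98.4; y* = 10 + 0.4·215.6/14 = 16.16.
Utility at the optimum: U(98.4, 16.16) = 31.2777.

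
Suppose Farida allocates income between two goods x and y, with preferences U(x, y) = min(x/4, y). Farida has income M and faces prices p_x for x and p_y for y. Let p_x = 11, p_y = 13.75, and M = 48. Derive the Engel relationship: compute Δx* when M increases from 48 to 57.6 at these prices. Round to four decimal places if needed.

Δx* = 0.6649

With perfect complements, no substitution: consume in ratio x:y = 4:1.
Budget: p_x·x + p_y·(1/4)·x = M, so (4·p_x + p_y)·x = 4·M.
Demand: x*(p_x,p_y,M) = 4·M/(4·p_x + p_y), y* = M/(4·p_x + p_y).
Here 4·11 + 13.75 = 57.75, giving x* = 3.3247.
At M' = 57.6: x* = 3.9896. Change: 3.9896 − 3.3247 = 0.6649.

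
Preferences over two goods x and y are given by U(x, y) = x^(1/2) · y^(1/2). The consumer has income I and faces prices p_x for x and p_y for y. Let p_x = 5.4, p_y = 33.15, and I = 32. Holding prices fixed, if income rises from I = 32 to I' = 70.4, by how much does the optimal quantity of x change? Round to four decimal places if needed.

Δx* = 3.5556

The MRS is y/x. Set MRS = p_x/p_y.
So 0.5·p_y·y = 0.5·p_x·x; combined with the budget, a share 0.5 of income goes to x.
Demand: x*(p_x,p_y,I) = 0.5·I/p_x and y* = 0.5·I/p_y.
At p_x=5.4, p_y=33.15, I=32: x* = 0.5·32/5.4 = 2.963.
At I' = 70.4: x* = 6.5185. Change: 6.5185 − 2.963 = 3.5556.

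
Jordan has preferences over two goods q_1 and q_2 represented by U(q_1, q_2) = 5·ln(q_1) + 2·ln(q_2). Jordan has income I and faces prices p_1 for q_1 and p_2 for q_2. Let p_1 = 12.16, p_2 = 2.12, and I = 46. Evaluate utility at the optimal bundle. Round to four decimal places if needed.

Tangency: MRS = (5/2)·q_2/q_1 = p_1/p_2.
Rearranging, p_2·q_2 = (2/5)·p_1·q_1. Substituting into the budget gives p_1·q_1·(1 + (2/5)) = I.
Demand: q_1*(p_1,p_2,I) = 5/7·I/p_1 and q_2* = 2/7·I/p_2.
At p_1=12.16, p_2=2.12, I=46: q_1* = 5/7·46/12.16 = 2.7021, q_2* = 6.1995.
Utility at the optimum: U(2.7021, 6.1995) = 8.619.

V = 8.619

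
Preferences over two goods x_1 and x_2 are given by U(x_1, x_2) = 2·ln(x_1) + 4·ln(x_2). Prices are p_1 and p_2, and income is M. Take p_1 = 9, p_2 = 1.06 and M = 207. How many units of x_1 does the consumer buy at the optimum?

The MRS is (1/2)·x_2/x_1. Set MRS = p_1/p_2.
Rearranging, p_2·x_2 = 2·p_1·x_1. Substituting into the budget gives p_1·x_1·(1 + 2) = M.
Demand: x_1*(p_1,p_2,M) = 1/3·M/p_1 and x_2* = 2/3·M/p_2.
At p_1=9, p_2=1.06, M=207: x_1* = 1/3·207/9 = 7.6667.

x_1* = 7.6667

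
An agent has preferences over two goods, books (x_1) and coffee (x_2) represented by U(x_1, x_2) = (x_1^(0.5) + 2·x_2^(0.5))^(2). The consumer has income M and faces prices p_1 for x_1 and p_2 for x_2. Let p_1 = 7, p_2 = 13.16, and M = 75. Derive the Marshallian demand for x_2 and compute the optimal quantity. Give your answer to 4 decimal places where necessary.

x_2* = 3.8769

MRS = MU_x_1/MU_x_2 = (1/2)·(x_2/x_1)^(0.5). Set equal to p_1/p_2.
Solve for the ratio: x_2/x_1 = [2·p_1/p_2]^(2).
With the ratio pinned down, the budget gives x_1* = M/(p_1 + p_2·(x_2/x_1)) and x_2* = (x_2/x_1)·x_1*.
Numerically x_2/x_1 = 1.131734, so x_1* = 75/(7 + 13.16·1.131734) = 3.4257 and x_2* = 1.131734·3.4257 = 3.8769.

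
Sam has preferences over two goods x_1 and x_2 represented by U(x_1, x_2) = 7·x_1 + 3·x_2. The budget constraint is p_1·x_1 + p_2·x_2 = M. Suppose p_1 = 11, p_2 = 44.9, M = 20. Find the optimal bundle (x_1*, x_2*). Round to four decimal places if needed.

x_1* = 1.8182, x_2* = 0

Perfect substitutes: compare marginal utility per dollar. 7/p_1 vs 3/p_2 → 0.6364 vs 0.0668.
x_1 gives more utility per dollar, so spend all income on x_1: x_1* = M/p_1, x_2* = 0.
Numerically: x_1* = 1.8182, x_2* = 0.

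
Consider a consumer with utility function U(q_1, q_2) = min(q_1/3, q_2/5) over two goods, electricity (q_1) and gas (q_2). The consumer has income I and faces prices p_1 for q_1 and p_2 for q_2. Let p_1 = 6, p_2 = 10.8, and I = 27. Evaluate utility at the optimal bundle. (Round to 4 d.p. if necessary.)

Leontief preferences: the optimum is at the kink where q_1/3 = q_2/5, i.e. q_2 = (5/3)·q_1.
Budget: p_1·q_1 + p_2·(5/3)·q_1 = I, so (3·p_1 + 5·p_2)·q_1 = 3·I.
Demand: q_1*(p_1,p_2,I) = 3·I/(3·p_1 + 5·p_2), q_2* = 5·I/(3·p_1 + 5·p_2).
Here 3·6 + 5·10.8 = 72, giving q_1* = 1.125 and q_2* = 1.875.
Utility at the optimum: U(1.125, 1.875) = 0.375.

V = 0.375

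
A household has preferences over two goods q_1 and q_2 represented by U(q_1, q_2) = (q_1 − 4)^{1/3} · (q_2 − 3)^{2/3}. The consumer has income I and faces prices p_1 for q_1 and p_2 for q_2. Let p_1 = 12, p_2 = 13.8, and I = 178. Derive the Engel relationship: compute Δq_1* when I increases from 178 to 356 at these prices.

Δq_1* = 4.9444

Discretionary income = 178 − 4·12 − 3·13.8 = 88.6; q_1* = 4 + 1/3·88.6/12 = 6.4611.
At I' = 356: q_1* = 11.4056. Change: 11.4056 − 6.4611 = 4.9444.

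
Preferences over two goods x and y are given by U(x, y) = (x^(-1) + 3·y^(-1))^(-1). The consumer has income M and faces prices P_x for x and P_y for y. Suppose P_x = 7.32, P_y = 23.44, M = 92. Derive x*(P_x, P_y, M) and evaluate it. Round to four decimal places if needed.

From the CES first-order condition, (1/3)·(y/x)^(2) = P_x/P_y.
Hence y/x = (3·P_x/P_y)^(1/(2)), i.e. raised to the 0.5 power.
With the ratio pinned down, the budget gives x* = M/(P_x + P_y·(y/x)) and y* = (y/x)·x*.
Numerically y/x = 0.967915, so x* = 92/(7.32 + 23.44·0.967915) = 3.0659.

x* = 3.0659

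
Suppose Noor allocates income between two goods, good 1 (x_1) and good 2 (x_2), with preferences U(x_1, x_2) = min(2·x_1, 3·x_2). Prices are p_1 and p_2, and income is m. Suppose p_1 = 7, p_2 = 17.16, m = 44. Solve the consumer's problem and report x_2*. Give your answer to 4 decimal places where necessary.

x_2* = 1.5907

Demand: x_1*(p_1,p_2,m) = 3·m/(3·p_1 + 2·p_2), x_2* = 2·m/(3·p_1 + 2·p_2).
Here 3·7 + 2·17.16 = 55.32, giving x_2* = 1.5907.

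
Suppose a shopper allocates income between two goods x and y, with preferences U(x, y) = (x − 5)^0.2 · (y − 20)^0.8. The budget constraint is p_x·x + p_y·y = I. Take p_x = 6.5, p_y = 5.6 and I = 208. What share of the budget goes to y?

share on y = 0.7827

After buying the subsistence bundle (5, 20), a share 0.2 of the remaining income goes to x: x* = 5 + 0.2·(I − 5p_x − 20p_y)/p_x.
Discretionary income = 208 − 5·6.5 − 20·5.6 = 63.5; x* = 5 + 0.2·63.5/6.5 = 6.9538; y* = 20 + 0.8·63.5/5.6 = 29.0714.
Expenditure on y: 5.6·29.0714 = 162.8; share = 0.7827.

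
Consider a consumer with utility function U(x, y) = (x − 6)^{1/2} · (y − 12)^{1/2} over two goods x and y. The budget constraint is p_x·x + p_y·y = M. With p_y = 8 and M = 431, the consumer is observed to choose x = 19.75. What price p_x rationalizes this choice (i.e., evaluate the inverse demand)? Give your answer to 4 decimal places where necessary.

Let x' = x−6, y' = y−12. MRS = y'/x' = p_x/p_y.
After buying the subsistence bundle (6, 12), a share 0.5 of the remaining income goes to x: x* = 6 + 0.5·(M − 6p_x − 12p_y)/p_x.
Set x* = 19.75 in the demand function and solve for p_x: p_x = 10.

p_x = 10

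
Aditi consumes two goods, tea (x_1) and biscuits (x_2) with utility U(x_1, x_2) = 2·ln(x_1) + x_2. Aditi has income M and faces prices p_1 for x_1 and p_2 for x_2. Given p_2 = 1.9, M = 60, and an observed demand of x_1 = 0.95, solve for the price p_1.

p_1 = 4

MU_x_1 = 2/x_1, MU_x_2 = 1. Tangency: 2/x_1 = p_1/p_2.
So x_1*(p_1,p_2) = 2·p_2/p_1, independent of income; and x_2* = (M − 2·p_2)/p_2.
Set x_1* = 0.95 in the demand function and solve for p_1: p_1 = 4.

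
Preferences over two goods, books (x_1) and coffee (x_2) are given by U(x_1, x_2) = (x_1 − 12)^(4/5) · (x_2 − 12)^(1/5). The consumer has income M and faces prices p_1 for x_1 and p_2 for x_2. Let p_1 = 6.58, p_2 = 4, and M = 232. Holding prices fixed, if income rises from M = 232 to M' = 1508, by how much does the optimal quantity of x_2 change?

Let x_1' = x_1−12, x_2' = x_2−12. MRS = 4·x_2'/x_1' = p_1/p_2.
Substituting into the budget: x_1* = 12 + 0.8·(M − 12·p_1 − 12·p_2)/p_1, and x_2* = 12 + 0.2·(…)/p_2.
Discretionary income = 232 − 12·6.58 − 12·4 = 105.04; x_2* = 12 + 0.2·105.04/4 = 17.252.
At M' = 1508: x_2* = 81.052. Change: 81.052 − 17.252 = 63.8.

Δx_2* = 63.8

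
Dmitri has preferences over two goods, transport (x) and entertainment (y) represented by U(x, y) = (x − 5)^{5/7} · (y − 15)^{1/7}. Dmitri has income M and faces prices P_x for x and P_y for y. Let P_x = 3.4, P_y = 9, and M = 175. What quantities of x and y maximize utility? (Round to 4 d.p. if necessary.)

Let x' = x−5, y' = y−15. MRS = 5·y'/x' = P_x/P_y.
Substituting into the budget: x* = 5 + 5/6·(M − 5·P_x − 15·P_y)/P_x, and y* = 15 + 1/6·(…)/P_y.
Discretionary income = 175 − 5·3.4 − 15·9 = 23; x* = 5 + 5/6·23/3.4 = 10.6373; y* = 15 + 1/6·23/9 = 15.4259.

x* = 10.6373, y* = 15.4259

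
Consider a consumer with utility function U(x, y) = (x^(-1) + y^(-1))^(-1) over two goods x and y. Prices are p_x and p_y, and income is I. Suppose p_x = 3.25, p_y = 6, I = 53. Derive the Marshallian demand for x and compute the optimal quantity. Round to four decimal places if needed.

MRS = MU_x/MU_y = (y/x)^(2). Set equal to p_x/p_y.
Solve for the ratio: y/x = [p_x/p_y]^(0.5).
Substitute y = (y/x)·x into the budget: x* = I/(p_x + p_y·(y/x)).
Numerically y/x = 0.73598, so x* = 53/(3.25 + 6·0.73598) = 6.9138.

x* = 6.9138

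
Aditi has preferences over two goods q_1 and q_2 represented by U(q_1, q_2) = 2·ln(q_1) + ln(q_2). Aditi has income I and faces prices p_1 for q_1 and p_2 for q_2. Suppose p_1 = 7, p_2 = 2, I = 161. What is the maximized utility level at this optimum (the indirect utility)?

V = 8.7497

Tangency: MRS = 2·q_2/q_1 = p_1/p_2.
So 2·p_2·q_2 = p_1·q_1; combined with the budget, a share 2/3 of income goes to q_1.
Demand: q_1*(p_1,p_2,I) = 2/3·I/p_1 and q_2* = 1/3·I/p_2.
At p_1=7, p_2=2, I=161: q_1* = 2/3·161/7 = 15.3333, q_2* = 26.8333.
Utility at the optimum: U(15.3333, 26.8333) = 8.7497.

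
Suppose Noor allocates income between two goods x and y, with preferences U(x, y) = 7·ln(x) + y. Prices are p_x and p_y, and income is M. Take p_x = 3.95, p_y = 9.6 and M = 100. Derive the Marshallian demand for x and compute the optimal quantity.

At the given prices: x* = 7·9.6/3.95 = 17.0127.

x* = 17.0127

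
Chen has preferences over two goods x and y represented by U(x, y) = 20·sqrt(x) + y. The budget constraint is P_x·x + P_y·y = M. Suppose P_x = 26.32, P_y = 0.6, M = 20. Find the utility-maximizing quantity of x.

x* = 0.052

Utility is quasi-linear in y; the FOC for x is 10/√x = P_x/P_y.
Thus x* = (10·P_y/P_x)² — independent of M — with the rest of income spent on y.
Plugging in: x* = (10·0.6/26.32)² = 0.052.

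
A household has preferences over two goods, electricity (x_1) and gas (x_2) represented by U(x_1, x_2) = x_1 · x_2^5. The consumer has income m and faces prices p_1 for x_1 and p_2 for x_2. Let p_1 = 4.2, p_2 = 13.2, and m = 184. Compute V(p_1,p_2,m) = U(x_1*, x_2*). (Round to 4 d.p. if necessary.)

The MRS is (1/5)·x_2/x_1. Set MRS = p_1/p_2.
So p_2·x_2 = 5·p_1·x_1; combined with the budget, a share 1/6 of income goes to x_1.
Demand: x_1*(p_1,p_2,m) = 1/6·m/p_1 and x_2* = 5/6·m/p_2.
At p_1=4.2, p_2=13.2, m=184: x_1* = 1/6·184/4.2 = 7.3016, x_2* = 11.6162.
Utility at the optimum: U(7.3016, 11.6162) = 1544295.8736.

V = 1544295.8736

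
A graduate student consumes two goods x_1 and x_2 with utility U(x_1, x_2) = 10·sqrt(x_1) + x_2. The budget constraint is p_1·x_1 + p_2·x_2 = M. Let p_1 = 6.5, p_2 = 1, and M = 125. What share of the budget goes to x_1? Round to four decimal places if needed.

share on x_1 = 0.0308

MU_x_1 = 5/√x_1, MU_x_2 = 1. Tangency: 5/√x_1 = p_1/p_2.
Thus x_1* = (5·p_2/p_1)² — independent of M — with the rest of income spent on x_2.
Plugging in: x_1* = (5·1/6.5)² = 0.5917, x_2* = 121.1538.
Expenditure on x_1: 6.5·0.5917 = 3.8462; share = 0.0308.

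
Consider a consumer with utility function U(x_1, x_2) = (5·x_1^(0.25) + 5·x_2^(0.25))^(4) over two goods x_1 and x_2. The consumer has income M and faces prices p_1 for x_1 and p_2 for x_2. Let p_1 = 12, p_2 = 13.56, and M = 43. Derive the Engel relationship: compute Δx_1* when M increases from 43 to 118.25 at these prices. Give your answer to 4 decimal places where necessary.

Δx_1* = 3.1993

Substitute x_2 = (x_2/x_1)·x_1 into the budget: x_1* = M/(p_1 + p_2·(x_2/x_1)).
Numerically x_2/x_1 = 0.849628, so x_1* = 43/(12 + 13.56·0.849628) = 1.8282.
At M' = 118.25: x_1* = 5.0274. Change: 5.0274 − 1.8282 = 3.1993.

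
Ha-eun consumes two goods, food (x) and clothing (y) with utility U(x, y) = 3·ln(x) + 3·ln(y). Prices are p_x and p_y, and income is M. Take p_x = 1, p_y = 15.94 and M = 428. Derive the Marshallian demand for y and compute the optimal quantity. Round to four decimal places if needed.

MU_x/MU_y = (3·y)/(3·x); tangency sets this equal to p_x/p_y.
So 3·p_y·y = 3·p_x·x; combined with the budget, a share 0.5 of income goes to x.
Demand: x*(p_x,p_y,M) = 0.5·M/p_x and y* = 0.5·M/p_y.
At p_x=1, p_y=15.94, M=428: y* = 0.5·428/15.94 = 13.4253.

y* = 13.4253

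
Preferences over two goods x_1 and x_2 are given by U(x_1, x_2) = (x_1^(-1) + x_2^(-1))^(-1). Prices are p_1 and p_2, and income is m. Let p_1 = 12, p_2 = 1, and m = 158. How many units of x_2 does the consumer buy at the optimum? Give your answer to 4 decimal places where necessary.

x_2* = 35.3935

From the CES first-order condition, (x_2/x_1)^(2) = p_1/p_2.
Solve for the ratio: x_2/x_1 = [p_1/p_2]^(0.5).
With the ratio pinned down, the budget gives x_1* = m/(p_1 + p_2·(x_2/x_1)) and x_2* = (x_2/x_1)·x_1*.
Numerically x_2/x_1 = 3.464102, so x_1* = 158/(12 + 1·3.464102) = 10.2172 and x_2* = 3.464102·10.2172 = 35.3935.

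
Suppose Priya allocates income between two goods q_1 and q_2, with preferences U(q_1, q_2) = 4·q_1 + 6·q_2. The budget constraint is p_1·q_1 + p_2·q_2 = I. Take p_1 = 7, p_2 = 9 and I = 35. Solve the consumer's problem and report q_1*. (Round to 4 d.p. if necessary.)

q_1* = 0

Perfect substitutes: compare marginal utility per dollar. 4/p_1 vs 6/p_2 → 0.5714 vs 0.6667.
q_2 gives more utility per dollar, so spend all income on q_2: q_2* = I/p_2, q_1* = 0.
Numerically: q_1* = 0, q_2* = 3.8889.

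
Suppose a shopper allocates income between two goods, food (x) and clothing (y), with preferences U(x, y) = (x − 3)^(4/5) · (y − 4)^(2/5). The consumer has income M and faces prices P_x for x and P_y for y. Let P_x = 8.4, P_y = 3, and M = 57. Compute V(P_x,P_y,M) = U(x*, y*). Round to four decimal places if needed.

V = 1.9679

Let x' = x−3, y' = y−4. MRS = 2·y'/x' = P_x/P_y.
After buying the subsistence bundle (3, 4), a share 2/3 of the remaining income goes to x: x* = 3 + 2/3·(M − 3P_x − 4P_y)/P_x.
Discretionary income = 57 − 3·8.4 − 4·3 = 19.8; x* = 3 + 2/3·19.8/8.4 = 4.5714; y* = 4 + 1/3·19.8/3 = 6.2.
Utility at the optimum: U(4.5714, 6.2) = 1.9679.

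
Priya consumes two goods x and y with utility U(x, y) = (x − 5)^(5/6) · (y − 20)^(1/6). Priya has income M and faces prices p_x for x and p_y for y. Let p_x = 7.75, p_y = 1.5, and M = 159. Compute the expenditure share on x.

share on x = 0.7167

This is Cobb-Douglas in (x−5, y−20): tangency gives 5/6·p_y·(y−20) = 1/6·p_x·(x−5).
After buying the subsistence bundle (5, 20), a share 5/6 of the remaining income goes to x: x* = 5 + 5/6·(M − 5p_x − 20p_y)/p_x.
Discretionary income = 159 − 5·7.75 − 20·1.5 = 90.25; x* = 5 + 5/6·90.25/7.75 = 14.7043; y* = 20 + 1/6·90.25/1.5 = 30.0278.
Expenditure on x: 7.75·14.7043 = 113.9583; share = 0.7167.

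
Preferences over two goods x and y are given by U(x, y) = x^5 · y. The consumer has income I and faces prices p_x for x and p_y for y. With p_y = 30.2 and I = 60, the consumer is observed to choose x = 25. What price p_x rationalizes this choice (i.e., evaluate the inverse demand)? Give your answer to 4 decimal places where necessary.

Tangency: MRS = 5·y/x = p_x/p_y.
So 5·p_y·y = p_x·x; combined with the budget, a share 5/6 of income goes to x.
Demand: x*(p_x,p_y,I) = 5/6·I/p_x and y* = 1/6·I/p_y.
Set x* = 25 in the demand function and solve for p_x: p_x = 2.

p_x = 2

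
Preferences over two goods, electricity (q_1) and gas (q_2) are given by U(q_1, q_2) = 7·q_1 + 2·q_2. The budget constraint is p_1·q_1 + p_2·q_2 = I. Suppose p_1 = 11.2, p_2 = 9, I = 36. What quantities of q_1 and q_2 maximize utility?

q_1* = 3.2143, q_2* = 0

Linear utility — the consumer picks whichever good has higher MU/price: 7/11.2 = 0.625 vs 2/9 = 0.2222.
q_1 gives more utility per dollar, so spend all income on q_1: q_1* = I/p_1, q_2* = 0.
Numerically: q_1* = 3.2143, q_2* = 0.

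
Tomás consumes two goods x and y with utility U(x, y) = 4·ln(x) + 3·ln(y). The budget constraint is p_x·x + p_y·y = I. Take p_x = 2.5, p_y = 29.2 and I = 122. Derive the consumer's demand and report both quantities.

Demand: x*(p_x,p_y,I) = 4/7·I/p_x and y* = 3/7·I/p_y.
At p_x=2.5, p_y=29.2, I=122: x* = 4/7·122/2.5 = 27.8857, y* = 1.7906.

x* = 27.8857, y* = 1.7906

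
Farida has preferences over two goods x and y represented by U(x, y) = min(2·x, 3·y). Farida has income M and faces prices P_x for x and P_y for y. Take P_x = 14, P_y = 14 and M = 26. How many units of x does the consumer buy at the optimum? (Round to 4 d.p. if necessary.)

x* = 1.1143

With perfect complements, no substitution: consume in ratio x:y = 3:2.
Budget: P_x·x + P_y·(2/3)·x = M, so (3·P_x + 2·P_y)·x = 3·M.
Demand: x*(P_x,P_y,M) = 3·M/(3·P_x + 2·P_y), y* = 2·M/(3·P_x + 2·P_y).
Here 3·14 + 2·14 = 70, giving x* = 1.1143.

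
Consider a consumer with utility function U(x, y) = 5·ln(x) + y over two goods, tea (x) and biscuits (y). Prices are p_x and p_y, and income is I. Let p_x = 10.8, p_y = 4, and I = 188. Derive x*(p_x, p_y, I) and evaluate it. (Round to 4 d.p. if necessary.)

x* = 1.8519

So x*(p_x,p_y) = 5·p_y/p_x, independent of income; and y* = (I − 5·p_y)/p_y.
At the given prices: x* = 5·4/10.8 = 1.8519.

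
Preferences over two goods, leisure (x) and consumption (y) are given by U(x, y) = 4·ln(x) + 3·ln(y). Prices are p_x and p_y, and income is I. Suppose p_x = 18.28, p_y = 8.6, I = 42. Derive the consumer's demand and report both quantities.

MU_x/MU_y = (4·y)/(3·x); tangency sets this equal to p_x/p_y.
So 4·p_y·y = 3·p_x·x; combined with the budget, a share 4/7 of income goes to x.
Demand: x*(p_x,p_y,I) = 4/7·I/p_x and y* = 3/7·I/p_y.
At p_x=18.28, p_y=8.6, I=42: x* = 4/7·42/18.28 = 1.3129, y* = 2.093.

x* = 1.3129, y* = 2.093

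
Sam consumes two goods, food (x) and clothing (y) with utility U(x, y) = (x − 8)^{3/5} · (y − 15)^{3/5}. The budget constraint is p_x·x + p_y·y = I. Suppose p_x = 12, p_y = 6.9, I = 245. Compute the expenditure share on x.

share on x = 0.4847

Let x' = x−8, y' = y−15. MRS = y'/x' = p_x/p_y.
Substituting into the budget: x* = 8 + 0.5·(I − 8·p_x − 15·p_y)/p_x, and y* = 15 + 0.5·(…)/p_y.
Discretionary income = 245 − 8·12 − 15·6.9 = 45.5; x* = 8 + 0.5·45.5/12 = 9.8958; y* = 15 + 0.5·45.5/6.9 = 18.2971.
Expenditure on x: 12·9.8958 = 118.75; share = 0.4847.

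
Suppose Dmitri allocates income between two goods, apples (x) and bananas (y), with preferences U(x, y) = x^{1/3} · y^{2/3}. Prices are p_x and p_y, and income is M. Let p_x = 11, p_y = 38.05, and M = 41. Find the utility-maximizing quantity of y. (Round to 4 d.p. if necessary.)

At p_x=11, p_y=38.05, M=41: y* = 2/3·41/38.05 = 0.7184.

y* = 0.7184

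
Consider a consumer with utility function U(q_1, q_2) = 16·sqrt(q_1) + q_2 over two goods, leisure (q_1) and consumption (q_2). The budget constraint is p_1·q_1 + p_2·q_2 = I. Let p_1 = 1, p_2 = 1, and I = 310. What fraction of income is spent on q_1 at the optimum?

Utility is quasi-linear in q_2; the FOC for q_1 is 8/√q_1 = p_1/p_2.
Solve: √q_1 = 8·p_2/p_1, so q_1*(p_1,p_2) = (8·p_2/p_1)², and q_2* = (I − p_1·q_1*)/p_2.
Plugging in: q_1* = (8·1/1)² = 64, q_2* = 246.
Expenditure on q_1: 1·64 = 64; share = 0.2065.

share on q_1 = 0.2065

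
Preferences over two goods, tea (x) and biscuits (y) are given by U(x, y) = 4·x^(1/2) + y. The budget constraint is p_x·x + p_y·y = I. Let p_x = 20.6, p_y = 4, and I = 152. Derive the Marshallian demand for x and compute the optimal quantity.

Utility is quasi-linear in y; the FOC for x is 2/√x = p_x/p_y.
Thus x* = (2·p_y/p_x)² — independent of I — with the rest of income spent on y.
Plugging in: x* = (2·4/20.6)² = 0.1508.

x* = 0.1508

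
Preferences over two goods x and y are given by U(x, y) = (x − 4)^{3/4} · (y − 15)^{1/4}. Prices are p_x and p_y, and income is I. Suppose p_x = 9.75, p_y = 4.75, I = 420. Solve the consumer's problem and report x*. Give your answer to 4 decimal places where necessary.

x* = 27.8269

Discretionary income = 420 − 4·9.75 − 15·4.75 = 309.75; x* = 4 + 0.75·309.75/9.75 = 27.8269.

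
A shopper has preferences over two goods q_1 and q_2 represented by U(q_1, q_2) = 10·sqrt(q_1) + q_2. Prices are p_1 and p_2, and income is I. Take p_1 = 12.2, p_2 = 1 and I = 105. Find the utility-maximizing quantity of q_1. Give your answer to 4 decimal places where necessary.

q_1* = 0.168

MU_q_1 = 5/√q_1, MU_q_2 = 1. Tangency: 5/√q_1 = p_1/p_2.
Thus q_1* = (5·p_2/p_1)² — independent of I — with the rest of income spent on q_2.
Plugging in: q_1* = (5·1/12.2)² = 0.168.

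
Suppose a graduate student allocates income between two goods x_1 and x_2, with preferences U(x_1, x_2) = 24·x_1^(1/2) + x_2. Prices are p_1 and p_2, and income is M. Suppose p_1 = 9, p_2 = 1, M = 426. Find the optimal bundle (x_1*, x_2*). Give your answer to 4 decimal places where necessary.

Set MRS = p_1/p_2: 12·x_1^(−1/2) = p_1/p_2.
Solve: √x_1 = 12·p_2/p_1, so x_1*(p_1,p_2) = (12·p_2/p_1)², and x_2* = (M − p_1·x_1*)/p_2.
Plugging in: x_1* = (12·1/9)² = 1.7778, x_2* = 410.

x_1* = 1.7778, x_2* = 410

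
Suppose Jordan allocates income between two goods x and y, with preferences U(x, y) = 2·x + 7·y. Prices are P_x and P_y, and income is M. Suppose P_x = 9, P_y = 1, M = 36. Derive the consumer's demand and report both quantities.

x* = 0, y* = 36

Perfect substitutes: compare marginal utility per dollar. 2/P_x vs 7/P_y → 0.2222 vs 7.
y gives more utility per dollar, so spend all income on y: y* = M/P_y, x* = 0.
Numerically: x* = 0, y* = 36.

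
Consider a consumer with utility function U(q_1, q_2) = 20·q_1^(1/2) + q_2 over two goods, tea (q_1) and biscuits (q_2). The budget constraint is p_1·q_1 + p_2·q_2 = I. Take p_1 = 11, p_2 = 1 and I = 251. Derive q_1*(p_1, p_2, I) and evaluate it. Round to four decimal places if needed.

q_1* = 0.8264

Utility is quasi-linear in q_2; the FOC for q_1 is 10/√q_1 = p_1/p_2.
Thus q_1* = (10·p_2/p_1)² — independent of I — with the rest of income spent on q_2.
Plugging in: q_1* = (10·1/11)² = 0.8264.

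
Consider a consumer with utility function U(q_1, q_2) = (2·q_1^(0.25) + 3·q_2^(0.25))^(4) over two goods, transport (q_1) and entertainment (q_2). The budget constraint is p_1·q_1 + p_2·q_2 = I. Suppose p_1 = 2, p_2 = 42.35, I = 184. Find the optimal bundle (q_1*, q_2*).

q_1* = 56.7673, q_2* = 1.6639

MRS = MU_q_1/MU_q_2 = (2/3)·(q_2/q_1)^(0.75). Set equal to p_1/p_2.
Hence q_2/q_1 = ((3/2)·p_1/p_2)^(1/(0.75)), i.e. raised to the 4/3 power.
Substitute q_2 = (q_2/q_1)·q_1 into the budget: q_1* = I/(p_1 + p_2·(q_2/q_1)).
Numerically q_2/q_1 = 0.029311, so q_1* = 184/(2 + 42.35·0.029311) = 56.7673 and q_2* = 0.029311·56.7673 = 1.6639.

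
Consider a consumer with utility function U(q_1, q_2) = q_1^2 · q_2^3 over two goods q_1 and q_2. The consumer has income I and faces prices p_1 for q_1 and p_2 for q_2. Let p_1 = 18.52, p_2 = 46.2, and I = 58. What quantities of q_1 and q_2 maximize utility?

q_1* = 1.2527, q_2* = 0.7532

At p_1=18.52, p_2=46.2, I=58: q_1* = 0.4·58/18.52 = 1.2527, q_2* = 0.7532.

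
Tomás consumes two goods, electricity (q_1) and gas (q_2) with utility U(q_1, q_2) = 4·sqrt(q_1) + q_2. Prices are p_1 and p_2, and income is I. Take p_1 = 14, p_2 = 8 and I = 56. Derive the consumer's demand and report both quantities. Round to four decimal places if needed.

MU_q_1 = 2/√q_1, MU_q_2 = 1. Tangency: 2/√q_1 = p_1/p_2.
Thus q_1* = (2·p_2/p_1)² — independent of I — with the rest of income spent on q_2.
Plugging in: q_1* = (2·8/14)² = 1.3061, q_2* = 4.7143.

q_1* = 1.3061, q_2* = 4.7143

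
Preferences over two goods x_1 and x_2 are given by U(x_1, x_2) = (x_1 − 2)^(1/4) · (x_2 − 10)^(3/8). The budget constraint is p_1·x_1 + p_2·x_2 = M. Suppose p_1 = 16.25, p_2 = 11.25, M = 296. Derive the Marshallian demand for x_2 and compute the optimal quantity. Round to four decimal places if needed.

Let x_1' = x_1−2, x_2' = x_2−10. MRS = (2/3)·x_2'/x_1' = p_1/p_2.
After buying the subsistence bundle (2, 10), a share 0.4 of the remaining income goes to x_1: x_1* = 2 + 0.4·(M − 2p_1 − 10p_2)/p_1.
Discretionary income = 296 − 2·16.25 − 10·11.25 = 151; x_2* = 10 + 0.6·151/11.25 = 18.0533.

x_2* = 18.0533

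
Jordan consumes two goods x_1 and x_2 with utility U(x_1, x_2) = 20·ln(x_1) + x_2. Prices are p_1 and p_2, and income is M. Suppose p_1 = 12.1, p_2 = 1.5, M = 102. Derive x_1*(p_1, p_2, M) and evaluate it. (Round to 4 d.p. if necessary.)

Set MRS = p_1/p_2: (20/x_1)/1 = p_1/p_2.
So x_1*(p_1,p_2) = 20·p_2/p_1, independent of income; and x_2* = (M − 20·p_2)/p_2.
At the given prices: x_1* = 20·1.5/12.1 = 2.4793.

x_1* = 2.4793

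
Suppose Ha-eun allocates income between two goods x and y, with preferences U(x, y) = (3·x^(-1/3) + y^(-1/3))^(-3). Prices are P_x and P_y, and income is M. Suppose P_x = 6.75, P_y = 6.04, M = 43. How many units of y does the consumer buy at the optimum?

MRS = MU_x/MU_y = 3·(y/x)^(4/3). Set equal to P_x/P_y.
Hence y/x = ((1/3)·P_x/P_y)^(1/(4/3)), i.e. raised to the 0.75 power.
With the ratio pinned down, the budget gives x* = M/(P_x + P_y·(y/x)) and y* = (y/x)·x*.
Numerically y/x = 0.476825, so x* = 43/(6.75 + 6.04·0.476825) = 4.4652 and y* = 0.476825·4.4652 = 2.1291.

y* = 2.1291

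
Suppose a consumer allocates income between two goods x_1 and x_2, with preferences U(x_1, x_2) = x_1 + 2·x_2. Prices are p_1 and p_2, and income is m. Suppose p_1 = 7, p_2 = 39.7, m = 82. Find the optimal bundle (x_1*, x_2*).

x_1* = 11.7143, x_2* = 0

Perfect substitutes: compare marginal utility per dollar. 1/p_1 vs 2/p_2 → 0.1429 vs 0.0504.
x_1 gives more utility per dollar, so spend all income on x_1: x_1* = m/p_1, x_2* = 0.
Numerically: x_1* = 11.7143, x_2* = 0.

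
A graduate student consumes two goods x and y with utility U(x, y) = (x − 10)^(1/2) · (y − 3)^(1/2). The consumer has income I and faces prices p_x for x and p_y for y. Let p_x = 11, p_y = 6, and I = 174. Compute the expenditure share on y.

Let x' = x−10, y' = y−3. MRS = y'/x' = p_x/p_y.
After buying the subsistence bundle (10, 3), a share 0.5 of the remaining income goes to x: x* = 10 + 0.5·(I − 10p_x − 3p_y)/p_x.
Discretionary income = 174 − 10·11 − 3·6 = 46; x* = 10 + 0.5·46/11 = 12.0909; y* = 3 + 0.5·46/6 = 6.8333.
Expenditure on y: 6·6.8333 = 41; share = 0.2356.

share on y = 0.2356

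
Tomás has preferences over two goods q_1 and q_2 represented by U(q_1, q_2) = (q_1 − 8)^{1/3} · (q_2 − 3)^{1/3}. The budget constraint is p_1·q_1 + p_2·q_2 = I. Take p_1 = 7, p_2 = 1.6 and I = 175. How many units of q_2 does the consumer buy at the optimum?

q_2* = 38.6875

MRS = (q_2−3)/(q_1−8). Tangency with p_1/p_2 gives q_2−3 = (p_1/p_2)·(q_1−8).
After buying the subsistence bundle (8, 3), a share 0.5 of the remaining income goes to q_1: q_1* = 8 + 0.5·(I − 8p_1 − 3p_2)/p_1.
Discretionary income = 175 − 8·7 − 3·1.6 = 114.2; q_2* = 3 + 0.5·114.2/1.6 = 38.6875.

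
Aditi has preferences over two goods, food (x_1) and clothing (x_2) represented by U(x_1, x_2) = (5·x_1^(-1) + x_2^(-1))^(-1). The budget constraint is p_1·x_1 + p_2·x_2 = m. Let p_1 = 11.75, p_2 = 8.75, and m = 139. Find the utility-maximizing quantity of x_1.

x_1* = 8.5357

MU_x_1 ∝ 5·x_1^(-2), MU_x_2 ∝ x_2^(-2), so MRS = 5·(x_2/x_1)^(2) = p_1/p_2.
Solve for the ratio: x_2/x_1 = [(1/5)·p_1/p_2]^(0.5).
Substitute x_2 = (x_2/x_1)·x_1 into the budget: x_1* = m/(p_1 + p_2·(x_2/x_1)).
Numerically x_2/x_1 = 0.518239, so x_1* = 139/(11.75 + 8.75·0.518239) = 8.5357.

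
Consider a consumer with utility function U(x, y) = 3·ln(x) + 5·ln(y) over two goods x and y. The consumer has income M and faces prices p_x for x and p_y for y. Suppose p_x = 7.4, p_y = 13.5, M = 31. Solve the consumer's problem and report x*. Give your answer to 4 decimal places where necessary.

MU_x/MU_y = (3·y)/(5·x); tangency sets this equal to p_x/p_y.
So 3·p_y·y = 5·p_x·x; combined with the budget, a share 0.375 of income goes to x.
Demand: x*(p_x,p_y,M) = 0.375·M/p_x and y* = 0.625·M/p_y.
At p_x=7.4, p_y=13.5, M=31: x* = 0.375·31/7.4 = 1.5709.

x* = 1.5709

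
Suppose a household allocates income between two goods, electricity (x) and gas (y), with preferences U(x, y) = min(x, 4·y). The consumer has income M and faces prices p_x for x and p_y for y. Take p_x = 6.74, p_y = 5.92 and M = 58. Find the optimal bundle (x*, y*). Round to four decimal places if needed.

x* = 7.056, y* = 1.764

Here 4·6.74 + 5.92 = 32.88, giving x* = 7.056 and y* = 1.764.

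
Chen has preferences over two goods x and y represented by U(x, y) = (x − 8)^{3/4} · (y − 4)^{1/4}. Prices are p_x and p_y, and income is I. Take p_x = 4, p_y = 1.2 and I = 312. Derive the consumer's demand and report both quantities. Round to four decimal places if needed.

MRS = 3·(y−4)/(x−8). Tangency with p_x/p_y gives y−4 = (1/3)·(p_x/p_y)·(x−8).
Substituting into the budget: x* = 8 + 0.75·(I − 8·p_x − 4·p_y)/p_x, and y* = 4 + 0.25·(…)/p_y.
Discretionary income = 312 − 8·4 − 4·1.2 = 275.2; x* = 8 + 0.75·275.2/4 = 59.6; y* = 4 + 0.25·275.2/1.2 = 61.3333.

x* = 59.6, y* = 61.3333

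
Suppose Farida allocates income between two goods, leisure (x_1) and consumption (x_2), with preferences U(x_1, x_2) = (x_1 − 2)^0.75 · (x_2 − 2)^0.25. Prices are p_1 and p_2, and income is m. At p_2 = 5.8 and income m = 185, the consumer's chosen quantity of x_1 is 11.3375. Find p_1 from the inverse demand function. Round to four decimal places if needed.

MRS = 3·(x_2−2)/(x_1−2). Tangency with p_1/p_2 gives x_2−2 = (1/3)·(p_1/p_2)·(x_1−2).
Substituting into the budget: x_1* = 2 + 0.75·(m − 2·p_1 − 2·p_2)/p_1, and x_2* = 2 + 0.25·(…)/p_2.
Set x_1* = 11.3375 in the demand function and solve for p_1: p_1 = 12.

p_1 = 12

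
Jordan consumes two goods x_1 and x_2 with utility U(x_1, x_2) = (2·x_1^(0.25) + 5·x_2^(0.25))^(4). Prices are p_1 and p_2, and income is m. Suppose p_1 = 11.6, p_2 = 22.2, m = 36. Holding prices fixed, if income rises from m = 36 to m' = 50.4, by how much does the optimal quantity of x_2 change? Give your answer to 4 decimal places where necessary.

MU_x_1 ∝ 2·x_1^(-0.75), MU_x_2 ∝ 5·x_2^(-0.75), so MRS = (2/5)·(x_2/x_1)^(0.75) = p_1/p_2.
Hence x_2/x_1 = ((5/2)·p_1/p_2)^(1/(0.75)), i.e. raised to the 4/3 power.
Substitute x_2 = (x_2/x_1)·x_1 into the budget: x_1* = m/(p_1 + p_2·(x_2/x_1)).
Numerically x_2/x_1 = 1.427995, so x_1* = 36/(11.6 + 22.2·1.427995) = 0.8314 and x_2* = 1.427995·0.8314 = 1.1872.
At m' = 50.4: x_2* = 1.6621. Change: 1.6621 − 1.1872 = 0.4749.

Δx_2* = 0.4749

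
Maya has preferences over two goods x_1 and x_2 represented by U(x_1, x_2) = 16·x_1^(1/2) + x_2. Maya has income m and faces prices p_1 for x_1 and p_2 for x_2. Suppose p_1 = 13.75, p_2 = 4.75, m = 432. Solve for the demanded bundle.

x_1* = 7.6377, x_2* = 68.8383

Utility is quasi-linear in x_2; the FOC for x_1 is 8/√x_1 = p_1/p_2.
Thus x_1* = (8·p_2/p_1)² — independent of m — with the rest of income spent on x_2.
Plugging in: x_1* = (8·4.75/13.75)² = 7.6377, x_2* = 68.8383.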